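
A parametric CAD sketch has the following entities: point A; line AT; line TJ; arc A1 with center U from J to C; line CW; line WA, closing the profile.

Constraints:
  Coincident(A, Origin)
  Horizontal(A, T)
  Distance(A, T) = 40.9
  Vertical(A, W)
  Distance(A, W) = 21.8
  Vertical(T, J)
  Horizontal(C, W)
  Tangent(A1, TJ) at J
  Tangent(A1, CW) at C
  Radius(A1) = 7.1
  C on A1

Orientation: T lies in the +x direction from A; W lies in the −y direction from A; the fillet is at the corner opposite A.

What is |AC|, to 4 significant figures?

40.22

A is at the origin; AT is horizontal with |AT| = 40.9 and T on the +x side, so T = (40.90, 0.000). A and W share the same x with |AW| = 21.8 and W on the −y side, so W = (0.000, -21.80). The virtual corner opposite A is at (40.90, -21.80). The tangent condition forces UJ to be normal to TJ and A1 meets CW tangentially, so UC is at right angles to CW, with radius 7.1, so the center U sits 7.1 in from both sides at U = (33.80, -14.70). That places the tangent points at J = (40.90, -14.70) on TJ and C = (33.80, -21.80) on CW. Then |AC| = |C − A| = 40.22.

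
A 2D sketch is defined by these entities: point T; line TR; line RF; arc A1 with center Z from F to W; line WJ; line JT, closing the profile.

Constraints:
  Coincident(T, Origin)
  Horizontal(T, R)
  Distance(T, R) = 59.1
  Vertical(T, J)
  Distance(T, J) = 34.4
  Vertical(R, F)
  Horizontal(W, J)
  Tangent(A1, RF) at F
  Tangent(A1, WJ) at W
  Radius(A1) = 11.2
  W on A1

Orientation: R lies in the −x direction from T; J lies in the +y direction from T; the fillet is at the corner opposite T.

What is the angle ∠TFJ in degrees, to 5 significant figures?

32.164°

The virtual corner opposite T is at (-59.100, 34.400). A1 meets RF tangentially, so ZF is at right angles to RF and since A1 is tangent to WJ there, ZW ⟂ WJ, with radius 11.2, so the center Z sits 11.2 in from both sides at Z = (-47.900, 23.200). That places the tangent points at F = (-59.100, 23.200) on RF and W = (-47.900, 34.400) on WJ. Then cos ∠TFJ = FT·FJ / (|FT||FJ|), giving 32.164°.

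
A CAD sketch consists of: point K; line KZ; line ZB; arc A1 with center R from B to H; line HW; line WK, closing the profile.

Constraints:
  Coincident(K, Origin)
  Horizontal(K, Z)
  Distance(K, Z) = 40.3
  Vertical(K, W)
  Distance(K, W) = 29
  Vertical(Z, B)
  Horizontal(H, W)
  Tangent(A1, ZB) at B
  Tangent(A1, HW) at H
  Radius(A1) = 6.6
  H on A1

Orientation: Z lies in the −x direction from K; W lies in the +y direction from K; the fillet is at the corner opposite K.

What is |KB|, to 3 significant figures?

46.1

K is at the origin; K and Z share the same y with |KZ| = 40.3 and Z on the −x side, so Z = (-40.3, 0.00). KW is vertical with |KW| = 29.0 and W on the +y side, so W = (0.00, 29.0). The virtual corner opposite K is at (-40.3, 29.0). A1 meets ZB tangentially, so RB is at right angles to ZB and A1 meets HW tangentially, so RH is at right angles to HW, with radius 6.6, so the center R sits 6.6 in from both sides at R = (-33.7, 22.4). That places the tangent points at B = (-40.3, 22.4) on ZB and H = (-33.7, 29.0) on HW. Then |KB| = |B − K| = 46.1.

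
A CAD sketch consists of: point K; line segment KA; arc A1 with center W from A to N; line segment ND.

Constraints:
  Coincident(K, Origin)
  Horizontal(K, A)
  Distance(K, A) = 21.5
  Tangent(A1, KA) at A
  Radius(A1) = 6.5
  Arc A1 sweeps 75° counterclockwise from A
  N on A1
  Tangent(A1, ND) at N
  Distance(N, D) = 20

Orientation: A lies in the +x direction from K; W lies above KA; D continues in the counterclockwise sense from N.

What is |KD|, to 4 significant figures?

40.85

K is at the origin; K and A share the same y with |KA| = 21.5 and A on the +x side, so A = (21.50, 0.000). Tangency of A1 to KA means the radius WA is perpendicular to KA, so W = A + (0, 6.5) = (21.50, 6.500). On A1, A sits at bearing -90° from W; a 75° counterclockwise sweep puts N at bearing -15°, so N = W + 6.5·(cos -15°, sin -15°) = (27.78, 4.818). Since A1 is tangent to ND there, WN ⟂ ND, so ND runs along (−sin -15°, cos -15°); with |ND| = 20.0, D = (32.95, 24.14). Then |KD| = |D − K| = 40.85.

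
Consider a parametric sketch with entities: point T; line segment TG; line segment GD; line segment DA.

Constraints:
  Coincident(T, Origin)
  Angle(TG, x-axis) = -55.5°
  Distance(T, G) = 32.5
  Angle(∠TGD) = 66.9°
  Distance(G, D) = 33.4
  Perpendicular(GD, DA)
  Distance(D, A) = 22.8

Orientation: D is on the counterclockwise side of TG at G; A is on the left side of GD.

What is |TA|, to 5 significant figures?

21.834

∠TGD = 66.9°, so GD runs at -55.5° + (180° − 66.9°) = 57.600° from the x-axis; with |GD| = 33.4, D = G + 33.4·(cos 57.600°, sin 57.600°) = (36.305, 1.4165). GD ⟂ DA; with |DA| = 22.8 on the left of GD, A = D + 22.8·(-0.84433, 0.53583) = (17.054, 13.633). Then |TA| = |A − T| = 21.834.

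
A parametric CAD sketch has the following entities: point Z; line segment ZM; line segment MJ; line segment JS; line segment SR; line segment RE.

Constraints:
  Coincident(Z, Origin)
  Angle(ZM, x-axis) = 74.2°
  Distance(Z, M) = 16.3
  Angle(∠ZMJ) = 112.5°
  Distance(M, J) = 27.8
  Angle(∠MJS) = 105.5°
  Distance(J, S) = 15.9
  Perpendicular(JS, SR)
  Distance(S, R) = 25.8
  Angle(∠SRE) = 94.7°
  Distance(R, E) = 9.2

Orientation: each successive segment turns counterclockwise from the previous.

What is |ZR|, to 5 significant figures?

15.214

Z is at the origin; ZM runs at 74.2° with length 16.3, so M = (4.4382, 15.684). ∠ZMJ = 112.5° gives MJ at 141.70° from the x-axis; with |MJ| = 27.8, J = (-17.379, 32.914). ∠MJS = 105.5° gives JS at -143.80° from the x-axis; with |JS| = 15.9, S = (-30.209, 23.523). JS is perpendicular to SR, so SR runs at -53.800°; with |SR| = 25.8, R = (-14.972, 2.7038). Then |ZR| = |R − Z| = 15.214.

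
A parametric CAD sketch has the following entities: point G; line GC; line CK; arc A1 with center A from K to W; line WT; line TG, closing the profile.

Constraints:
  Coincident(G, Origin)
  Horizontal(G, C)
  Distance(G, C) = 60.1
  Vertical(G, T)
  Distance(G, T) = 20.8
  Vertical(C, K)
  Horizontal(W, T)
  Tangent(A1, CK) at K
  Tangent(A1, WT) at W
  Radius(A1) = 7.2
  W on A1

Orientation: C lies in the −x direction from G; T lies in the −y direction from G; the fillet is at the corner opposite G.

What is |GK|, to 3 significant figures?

61.6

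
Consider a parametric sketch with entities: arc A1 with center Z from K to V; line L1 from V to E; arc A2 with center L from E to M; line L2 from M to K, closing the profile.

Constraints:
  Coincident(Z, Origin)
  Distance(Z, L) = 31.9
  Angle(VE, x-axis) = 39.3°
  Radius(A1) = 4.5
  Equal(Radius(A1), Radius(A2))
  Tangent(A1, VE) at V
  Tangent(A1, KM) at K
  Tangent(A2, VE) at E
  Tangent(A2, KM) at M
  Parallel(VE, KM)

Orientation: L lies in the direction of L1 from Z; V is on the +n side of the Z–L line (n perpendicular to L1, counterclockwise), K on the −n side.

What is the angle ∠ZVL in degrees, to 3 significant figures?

82.0°

The slot axis is L1's direction at 39.3°, so u = (cos 39.3°, sin 39.3°) = (0.774, 0.633) and n = (−sin 39.3°, cos 39.3°) = (-0.633, 0.774). Z is at the origin and L lies 31.9 along u from Z, so L = 31.9·u = (24.7, 20.2). Tangency of A1 to both parallel lines with radius 4.5 puts V and K at Z ± 4.5·n: V = (-2.85, 3.48), K = (2.85, -3.48). Then cos ∠ZVL = VZ·VL / (|VZ||VL|), giving 82.0°.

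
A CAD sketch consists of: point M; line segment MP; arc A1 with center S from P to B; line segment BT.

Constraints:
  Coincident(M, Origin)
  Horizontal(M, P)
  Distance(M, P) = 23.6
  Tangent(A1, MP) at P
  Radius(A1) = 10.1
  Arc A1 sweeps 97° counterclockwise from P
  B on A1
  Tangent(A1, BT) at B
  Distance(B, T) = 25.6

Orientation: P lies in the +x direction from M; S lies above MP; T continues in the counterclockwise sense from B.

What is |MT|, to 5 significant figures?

47.753

M is at the origin; M and P share the same y with |MP| = 23.6 and P on the +x side, so P = (23.600, 0.0000). A1 meets MP tangentially, so SP is at right angles to MP, so S = P + (0, 10.1) = (23.600, 10.100). On A1, P sits at bearing -90° from S; a 97° counterclockwise sweep puts B at bearing 7°, so B = S + 10.1·(cos 7°, sin 7°) = (33.625, 11.331). The tangent condition forces SB to be normal to BT, so BT runs along (−sin 7°, cos 7°); with |BT| = 25.6, T = (30.505, 36.740). Then |MT| = |T − M| = 47.753.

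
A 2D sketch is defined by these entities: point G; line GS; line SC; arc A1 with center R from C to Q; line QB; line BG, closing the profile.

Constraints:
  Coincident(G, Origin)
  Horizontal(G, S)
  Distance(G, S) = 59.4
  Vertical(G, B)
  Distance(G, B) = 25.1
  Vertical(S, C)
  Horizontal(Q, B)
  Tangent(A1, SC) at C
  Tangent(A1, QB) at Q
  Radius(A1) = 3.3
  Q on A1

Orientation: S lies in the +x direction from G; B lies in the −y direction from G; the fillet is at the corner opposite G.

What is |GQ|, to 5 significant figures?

61.459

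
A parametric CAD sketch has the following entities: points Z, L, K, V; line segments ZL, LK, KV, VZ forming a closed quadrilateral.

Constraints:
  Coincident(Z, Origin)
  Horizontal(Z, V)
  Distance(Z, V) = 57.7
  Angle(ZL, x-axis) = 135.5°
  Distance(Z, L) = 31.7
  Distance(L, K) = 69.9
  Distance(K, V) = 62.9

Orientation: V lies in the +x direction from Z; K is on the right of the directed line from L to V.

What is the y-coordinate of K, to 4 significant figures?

-40.03

Z is at the origin; Z and V share the same y with |ZV| = 57.7 and V in +x, so V = (57.7, 0). ZL runs at 135.5° with |ZL| = 31.7, so L = (-22.61, 22.22). K is determined by |LK| = 69.9 and |KV| = 62.9 together: it lies at the intersection of circle(L, 69.9) and circle(V, 62.9). With |LV| = 83.33, the foot of the radical line on LV is 47.24 from L and the perpendicular offset is √(69.9² − 47.24²) = 51.52. Taking the right-of-LV solution: K = (9.184, -40.03).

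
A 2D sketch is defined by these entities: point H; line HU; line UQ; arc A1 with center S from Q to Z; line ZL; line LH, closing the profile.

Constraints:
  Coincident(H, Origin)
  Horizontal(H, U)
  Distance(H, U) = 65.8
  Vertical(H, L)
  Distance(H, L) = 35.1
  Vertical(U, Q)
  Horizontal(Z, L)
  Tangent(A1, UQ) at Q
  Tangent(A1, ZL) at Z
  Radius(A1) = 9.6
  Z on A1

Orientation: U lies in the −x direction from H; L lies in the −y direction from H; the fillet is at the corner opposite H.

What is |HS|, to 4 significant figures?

61.71

H is at the origin; HU is horizontal with |HU| = 65.8 and U on the −x side, so U = (-65.80, 0.000). HL is vertical with |HL| = 35.1 and L on the −y side, so L = (0.000, -35.10). The virtual corner opposite H is at (-65.80, -35.10). The tangent condition forces SQ to be normal to UQ and A1 meets ZL tangentially, so SZ is at right angles to ZL, with radius 9.6, so the center S sits 9.6 in from both sides at S = (-56.20, -25.50). Then |HS| = |S − H| = 61.71.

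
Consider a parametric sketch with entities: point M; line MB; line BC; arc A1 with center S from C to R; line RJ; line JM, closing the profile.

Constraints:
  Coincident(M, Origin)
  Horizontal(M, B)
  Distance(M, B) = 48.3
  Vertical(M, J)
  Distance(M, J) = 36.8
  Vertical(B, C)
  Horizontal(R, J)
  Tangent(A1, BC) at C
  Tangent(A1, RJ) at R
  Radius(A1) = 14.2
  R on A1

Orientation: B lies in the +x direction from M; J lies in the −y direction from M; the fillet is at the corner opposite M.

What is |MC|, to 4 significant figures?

53.33

The virtual corner opposite M is at (48.30, -36.80). A1 meets BC tangentially, so SC is at right angles to BC and A1 meets RJ tangentially, so SR is at right angles to RJ, with radius 14.2, so the center S sits 14.2 in from both sides at S = (34.10, -22.60). That places the tangent points at C = (48.30, -22.60) on BC and R = (34.10, -36.80) on RJ. Then |MC| = |C − M| = 53.33.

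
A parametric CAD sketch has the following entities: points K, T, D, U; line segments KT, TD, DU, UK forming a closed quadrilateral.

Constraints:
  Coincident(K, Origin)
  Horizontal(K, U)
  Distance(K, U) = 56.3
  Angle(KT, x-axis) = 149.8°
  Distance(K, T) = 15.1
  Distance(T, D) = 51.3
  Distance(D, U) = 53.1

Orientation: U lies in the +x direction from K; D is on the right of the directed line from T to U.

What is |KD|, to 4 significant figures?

38.19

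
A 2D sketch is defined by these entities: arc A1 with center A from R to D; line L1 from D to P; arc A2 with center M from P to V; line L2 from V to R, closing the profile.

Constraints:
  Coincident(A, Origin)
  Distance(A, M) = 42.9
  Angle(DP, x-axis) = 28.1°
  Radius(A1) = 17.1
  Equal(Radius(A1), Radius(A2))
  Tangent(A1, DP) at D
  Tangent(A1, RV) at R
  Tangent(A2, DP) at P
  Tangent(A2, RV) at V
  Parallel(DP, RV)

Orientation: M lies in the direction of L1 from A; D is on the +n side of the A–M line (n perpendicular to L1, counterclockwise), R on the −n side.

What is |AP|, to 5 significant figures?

46.182

Tangency of A1 to both parallel lines with radius 17.1 puts D and R at A ± 17.1·n: D = (-8.0543, 15.084), R = (8.0543, -15.084). Equal radii place P and V the same way about M: P = M + 17.1·n = (29.789, 35.291), V = M − 17.1·n = (45.898, 5.1220). Then |AP| = |P − A| = 46.182.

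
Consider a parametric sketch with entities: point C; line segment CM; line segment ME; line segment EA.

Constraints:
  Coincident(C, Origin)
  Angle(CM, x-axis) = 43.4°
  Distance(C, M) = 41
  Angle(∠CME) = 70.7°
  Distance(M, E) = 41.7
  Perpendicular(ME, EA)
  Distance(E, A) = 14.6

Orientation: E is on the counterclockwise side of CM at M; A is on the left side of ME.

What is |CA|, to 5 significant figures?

37.054

C is at the origin; CM runs at 43.4° with length 41.0, so M = 41.0·(cos 43.4°, sin 43.4°) = (29.790, 28.171). ∠CME = 70.7°, so ME runs at 43.4° + (180° − 70.7°) = 152.70° from the x-axis; with |ME| = 41.7, E = M + 41.7·(cos 152.70°, sin 152.70°) = (-7.2658, 47.296). The perpendicularity gives EA at right angles to ME; with |EA| = 14.6 on the left of ME, A = E + 14.6·(-0.45865, -0.88862) = (-13.962, 34.322). Then |CA| = |A − C| = 37.054.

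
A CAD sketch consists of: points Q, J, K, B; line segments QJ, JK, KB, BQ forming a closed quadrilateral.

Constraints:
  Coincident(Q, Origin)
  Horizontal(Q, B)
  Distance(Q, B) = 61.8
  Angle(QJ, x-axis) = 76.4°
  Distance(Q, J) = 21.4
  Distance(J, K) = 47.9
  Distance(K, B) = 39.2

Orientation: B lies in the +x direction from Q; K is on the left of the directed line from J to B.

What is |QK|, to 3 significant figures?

62.4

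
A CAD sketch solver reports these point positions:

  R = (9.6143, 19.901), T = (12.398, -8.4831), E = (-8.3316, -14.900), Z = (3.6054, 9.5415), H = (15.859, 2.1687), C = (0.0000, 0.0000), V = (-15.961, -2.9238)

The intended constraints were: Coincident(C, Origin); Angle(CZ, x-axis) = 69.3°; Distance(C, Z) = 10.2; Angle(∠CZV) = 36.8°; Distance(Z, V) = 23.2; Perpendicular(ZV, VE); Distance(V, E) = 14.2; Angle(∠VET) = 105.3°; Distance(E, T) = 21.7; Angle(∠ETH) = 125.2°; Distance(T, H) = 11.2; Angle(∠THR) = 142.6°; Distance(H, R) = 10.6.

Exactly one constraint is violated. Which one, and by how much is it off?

Distance(H, R) = 10.6 — off by 8.20.

C = (0.00, 0.00) ✓; CZ at 69.30° ✓; |CZ| = 10.20 ✓; ∠CZV = 36.80° ✓; |ZV| = 23.20 ✓; ∠(ZV, VE) = 90.00° ✓; |VE| = 14.20 ✓; ∠VET = 105.3° ✓; |ET| = 21.70 ✓; ∠ETH = 125.2° ✓; |TH| = 11.20 ✓; ∠THR = 142.6° ✓; |HR| = 18.80 ✗.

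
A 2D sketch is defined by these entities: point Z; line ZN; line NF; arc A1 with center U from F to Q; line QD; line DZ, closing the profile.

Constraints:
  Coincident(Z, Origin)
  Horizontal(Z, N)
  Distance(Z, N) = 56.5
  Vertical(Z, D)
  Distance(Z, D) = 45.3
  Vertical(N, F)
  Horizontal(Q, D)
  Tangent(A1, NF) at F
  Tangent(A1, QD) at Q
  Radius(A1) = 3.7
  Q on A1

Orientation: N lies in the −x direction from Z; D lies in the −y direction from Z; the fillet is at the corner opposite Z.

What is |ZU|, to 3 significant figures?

67.2

Z is at the origin; Z and N share the same y with |ZN| = 56.5 and N on the −x side, so N = (-56.5, 0.00). Z and D share the same x with |ZD| = 45.3 and D on the −y side, so D = (0.00, -45.3). The virtual corner opposite Z is at (-56.5, -45.3). The tangent condition forces UF to be normal to NF and tangency of A1 to QD means the radius UQ is perpendicular to QD, with radius 3.7, so the center U sits 3.7 in from both sides at U = (-52.8, -41.6). Then |ZU| = |U − Z| = 67.2.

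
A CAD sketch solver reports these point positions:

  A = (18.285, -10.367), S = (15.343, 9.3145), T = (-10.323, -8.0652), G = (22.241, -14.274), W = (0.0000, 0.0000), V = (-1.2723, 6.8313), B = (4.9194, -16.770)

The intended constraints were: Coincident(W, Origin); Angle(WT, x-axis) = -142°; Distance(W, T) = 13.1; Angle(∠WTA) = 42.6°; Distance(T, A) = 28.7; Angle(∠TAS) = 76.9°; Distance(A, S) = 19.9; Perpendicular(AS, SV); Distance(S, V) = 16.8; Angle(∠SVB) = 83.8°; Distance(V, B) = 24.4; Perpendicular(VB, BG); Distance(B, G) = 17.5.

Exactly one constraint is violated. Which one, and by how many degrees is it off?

Perpendicular(VB, BG) — off by 6.50°.

W = (0.00, 0.00) ✓; WT at -142.0° ✓; |WT| = 13.10 ✓; ∠WTA = 42.60° ✓; |TA| = 28.70 ✓; ∠TAS = 76.90° ✓; |AS| = 19.90 ✓; ∠(AS, SV) = 90.00° ✓; |SV| = 16.80 ✓; ∠SVB = 83.80° ✓; |VB| = 24.40 ✓; ∠(VB, BG) = 83.50° ✗; |BG| = 17.50 ✓.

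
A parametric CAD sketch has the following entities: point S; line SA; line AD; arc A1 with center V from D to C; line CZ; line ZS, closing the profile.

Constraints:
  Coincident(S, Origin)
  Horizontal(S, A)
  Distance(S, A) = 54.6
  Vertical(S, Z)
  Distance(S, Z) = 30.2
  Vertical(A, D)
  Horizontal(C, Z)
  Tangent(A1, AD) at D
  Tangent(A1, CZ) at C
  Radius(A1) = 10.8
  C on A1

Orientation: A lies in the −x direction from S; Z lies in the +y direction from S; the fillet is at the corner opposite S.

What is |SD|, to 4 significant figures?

57.94

The virtual corner opposite S is at (-54.60, 30.20). A1 meets AD tangentially, so VD is at right angles to AD and tangency of A1 to CZ means the radius VC is perpendicular to CZ, with radius 10.8, so the center V sits 10.8 in from both sides at V = (-43.80, 19.40). That places the tangent points at D = (-54.60, 19.40) on AD and C = (-43.80, 30.20) on CZ. Then |SD| = |D − S| = 57.94.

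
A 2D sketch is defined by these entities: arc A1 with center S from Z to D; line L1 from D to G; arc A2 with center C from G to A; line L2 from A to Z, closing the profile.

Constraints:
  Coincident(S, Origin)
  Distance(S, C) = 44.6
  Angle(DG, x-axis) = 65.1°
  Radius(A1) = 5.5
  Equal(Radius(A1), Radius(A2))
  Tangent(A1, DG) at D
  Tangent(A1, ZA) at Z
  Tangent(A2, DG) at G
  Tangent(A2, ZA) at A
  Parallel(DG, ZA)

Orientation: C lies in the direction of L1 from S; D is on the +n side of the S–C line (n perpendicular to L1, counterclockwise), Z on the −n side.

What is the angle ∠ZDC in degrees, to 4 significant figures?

82.97°

The slot axis is L1's direction at 65.1°, so u = (cos 65.1°, sin 65.1°) = (0.4210, 0.9070) and n = (−sin 65.1°, cos 65.1°) = (-0.9070, 0.4210). S is at the origin and C lies 44.6 along u from S, so C = 44.6·u = (18.78, 40.45). Tangency of A1 to both parallel lines with radius 5.5 puts D and Z at S ± 5.5·n: D = (-4.989, 2.316), Z = (4.989, -2.316). Then cos ∠ZDC = DZ·DC / (|DZ||DC|), giving 82.97°.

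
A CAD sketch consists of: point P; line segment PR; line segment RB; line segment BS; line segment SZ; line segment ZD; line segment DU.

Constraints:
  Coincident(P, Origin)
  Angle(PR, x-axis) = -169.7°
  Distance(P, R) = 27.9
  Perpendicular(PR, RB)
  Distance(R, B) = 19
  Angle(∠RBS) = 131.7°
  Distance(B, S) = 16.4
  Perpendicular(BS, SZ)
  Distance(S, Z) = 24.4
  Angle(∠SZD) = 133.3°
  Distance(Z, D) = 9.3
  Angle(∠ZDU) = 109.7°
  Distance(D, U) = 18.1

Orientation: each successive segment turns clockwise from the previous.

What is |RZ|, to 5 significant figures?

30.783

P is at the origin; PR runs at -169.7° with length 27.9, so R = (-27.450, -4.9886). The perpendicularity gives RB at right angles to PR, so RB runs at 100.30°; with |RB| = 19.0, B = (-30.848, 13.705). ∠RBS = 131.7° gives BS at 52.000° from the x-axis; with |BS| = 16.4, S = (-20.751, 26.629). BS is perpendicular to SZ, so SZ runs at -38.000°; with |SZ| = 24.4, Z = (-1.5233, 11.606). Then |RZ| = |Z − R| = 30.783.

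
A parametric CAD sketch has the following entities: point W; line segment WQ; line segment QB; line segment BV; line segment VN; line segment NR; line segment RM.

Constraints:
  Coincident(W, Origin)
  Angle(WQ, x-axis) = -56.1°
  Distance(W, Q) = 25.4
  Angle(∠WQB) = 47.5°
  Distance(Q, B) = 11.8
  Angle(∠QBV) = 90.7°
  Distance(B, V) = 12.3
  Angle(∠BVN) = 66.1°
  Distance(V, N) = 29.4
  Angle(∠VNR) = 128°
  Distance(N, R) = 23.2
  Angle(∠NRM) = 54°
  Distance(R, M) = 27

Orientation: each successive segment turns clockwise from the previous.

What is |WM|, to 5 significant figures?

33.312

W is at the origin; WQ runs at -56.1° with length 25.4, so Q = (14.167, -21.082). ∠WQB = 47.5° gives QB at 171.40° from the x-axis; with |QB| = 11.8, B = (2.4994, -19.318). ∠QBV = 90.7° gives BV at 82.100° from the x-axis; with |BV| = 12.3, V = (4.1900, -7.1345). ∠BVN = 66.1° gives VN at -31.800° from the x-axis; with |VN| = 29.4, N = (29.177, -22.627). ∠VNR = 128.0° gives NR at -83.800° from the x-axis; with |NR| = 23.2, R = (31.682, -45.691). ∠NRM = 54.0° gives RM at 150.20° from the x-axis; with |RM| = 27.0, M = (8.2527, -32.273). Then |WM| = |M − W| = 33.312.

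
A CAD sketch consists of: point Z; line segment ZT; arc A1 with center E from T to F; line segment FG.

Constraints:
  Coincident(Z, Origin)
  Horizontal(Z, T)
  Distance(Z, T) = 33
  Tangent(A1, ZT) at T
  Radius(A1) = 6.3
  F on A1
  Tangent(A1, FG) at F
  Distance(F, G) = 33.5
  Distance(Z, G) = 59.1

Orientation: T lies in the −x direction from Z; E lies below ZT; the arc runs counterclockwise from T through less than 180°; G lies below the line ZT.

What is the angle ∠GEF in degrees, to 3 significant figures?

79.3°

Checks: |EF| = 6.300 ✓; ∠(EF, FG) = 90.00° ✓; |FG| = 33.50 ✓; |ZG| = 59.10 ✓.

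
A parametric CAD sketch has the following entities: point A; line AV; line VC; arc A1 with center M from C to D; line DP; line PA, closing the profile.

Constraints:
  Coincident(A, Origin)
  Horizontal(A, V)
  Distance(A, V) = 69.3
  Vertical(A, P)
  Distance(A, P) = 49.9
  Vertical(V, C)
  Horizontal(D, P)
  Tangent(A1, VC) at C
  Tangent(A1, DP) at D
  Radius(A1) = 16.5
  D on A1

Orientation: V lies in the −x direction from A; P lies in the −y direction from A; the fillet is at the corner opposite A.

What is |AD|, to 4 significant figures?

72.65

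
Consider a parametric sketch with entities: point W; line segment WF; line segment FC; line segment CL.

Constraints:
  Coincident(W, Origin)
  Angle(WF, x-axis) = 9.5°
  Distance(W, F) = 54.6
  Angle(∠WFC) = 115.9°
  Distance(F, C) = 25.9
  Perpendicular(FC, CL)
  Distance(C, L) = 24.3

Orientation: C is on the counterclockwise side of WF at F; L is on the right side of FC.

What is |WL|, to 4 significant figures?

88.68

W is at the origin; WF runs at 9.5° with length 54.6, so F = 54.6·(cos 9.5°, sin 9.5°) = (53.85, 9.012). ∠WFC = 115.9°, so FC runs at 9.5° + (180° − 115.9°) = 73.60° from the x-axis; with |FC| = 25.9, C = F + 25.9·(cos 73.60°, sin 73.60°) = (61.16, 33.86). FC ⟂ CL; with |CL| = 24.3 on the right of FC, L = C + 24.3·(0.9593, -0.2823) = (84.48, 27.00). Then |WL| = |L − W| = 88.68.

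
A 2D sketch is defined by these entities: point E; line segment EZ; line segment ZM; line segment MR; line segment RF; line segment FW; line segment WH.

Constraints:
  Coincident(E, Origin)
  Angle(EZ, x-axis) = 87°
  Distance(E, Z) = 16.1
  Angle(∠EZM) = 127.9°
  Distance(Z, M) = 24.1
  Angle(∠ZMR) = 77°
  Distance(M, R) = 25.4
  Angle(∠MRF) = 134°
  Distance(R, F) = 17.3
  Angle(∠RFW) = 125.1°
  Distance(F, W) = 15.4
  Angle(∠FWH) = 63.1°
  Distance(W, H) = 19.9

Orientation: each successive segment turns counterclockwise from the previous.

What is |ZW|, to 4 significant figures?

29.37

∠MRF = 134.0° gives RF at -71.90° from the x-axis; with |RF| = 17.3, F = (-23.88, -7.034). ∠RFW = 125.1° gives FW at -17.00° from the x-axis; with |FW| = 15.4, W = (-9.157, -11.54). Then |ZW| = |W − Z| = 29.37.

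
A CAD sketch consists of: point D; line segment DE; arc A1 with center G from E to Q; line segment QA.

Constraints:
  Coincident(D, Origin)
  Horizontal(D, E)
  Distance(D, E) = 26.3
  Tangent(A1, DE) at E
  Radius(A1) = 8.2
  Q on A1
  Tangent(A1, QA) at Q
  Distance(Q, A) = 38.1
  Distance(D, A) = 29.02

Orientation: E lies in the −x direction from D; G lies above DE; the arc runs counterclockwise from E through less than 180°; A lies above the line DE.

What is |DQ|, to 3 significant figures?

20.8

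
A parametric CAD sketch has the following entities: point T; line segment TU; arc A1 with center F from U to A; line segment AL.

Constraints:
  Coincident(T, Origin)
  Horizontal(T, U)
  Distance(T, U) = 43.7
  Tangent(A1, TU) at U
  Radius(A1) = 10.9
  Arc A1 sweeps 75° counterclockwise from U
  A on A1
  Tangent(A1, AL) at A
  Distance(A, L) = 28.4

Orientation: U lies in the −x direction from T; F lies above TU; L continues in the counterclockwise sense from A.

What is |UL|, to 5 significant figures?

39.758

T is at the origin; TU is horizontal with |TU| = 43.7 and U on the −x side, so U = (-43.700, 0.0000). Tangency of A1 to TU means the radius FU is perpendicular to TU, so F = U + (0, 10.9) = (-43.700, 10.900). On A1, U sits at bearing -90° from F; a 75° counterclockwise sweep puts A at bearing -15°, so A = F + 10.9·(cos -15°, sin -15°) = (-33.171, 8.0789). Tangency of A1 to AL means the radius FA is perpendicular to AL, so AL runs along (−sin -15°, cos -15°); with |AL| = 28.4, L = (-25.821, 35.511). Then |UL| = |L − U| = 39.758.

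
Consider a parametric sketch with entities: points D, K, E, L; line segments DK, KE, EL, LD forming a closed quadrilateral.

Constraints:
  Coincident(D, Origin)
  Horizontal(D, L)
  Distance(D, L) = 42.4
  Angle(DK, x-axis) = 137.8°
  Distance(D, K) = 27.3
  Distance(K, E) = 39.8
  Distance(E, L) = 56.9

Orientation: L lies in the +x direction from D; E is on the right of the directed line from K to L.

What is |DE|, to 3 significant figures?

23.0

D is at the origin; DL is horizontal with |DL| = 42.4 and L in +x, so L = (42.4, 0). DK runs at 137.8° with |DK| = 27.3, so K = (-20.2, 18.3). E is determined by |KE| = 39.8 and |EL| = 56.9 together: it lies at the intersection of circle(K, 39.8) and circle(L, 56.9). With |KL| = 65.3, the foot of the radical line on KL is 20.0 from K and the perpendicular offset is √(39.8² − 20.0²) = 34.4. Taking the right-of-KL solution: E = (-10.7, -20.3).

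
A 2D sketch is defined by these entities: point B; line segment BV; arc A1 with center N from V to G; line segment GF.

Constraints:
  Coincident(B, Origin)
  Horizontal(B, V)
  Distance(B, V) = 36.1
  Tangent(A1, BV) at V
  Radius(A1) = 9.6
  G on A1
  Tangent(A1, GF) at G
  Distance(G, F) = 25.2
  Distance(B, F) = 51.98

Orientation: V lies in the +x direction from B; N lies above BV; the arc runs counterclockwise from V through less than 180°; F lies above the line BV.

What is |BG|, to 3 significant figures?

46.9

B is at the origin; B and V share the same y with |BV| = 36.1 and V on the +x side, so V = (36.1, 0.00). Since A1 is tangent to BV there, NV ⟂ BV, so N = V + (0, 9.6) = (36.1, 9.60). Since NG ⟂ GF (tangency), |NF| = √(9.6² + 25.2²) = 27.0 regardless of where G sits on A1. So F lies on both circle(B, 51.98) and circle(N, 27.0); the above-BV intersection is F = (37.0, 36.6). G is the foot of the tangent from F: G = (45.2, 12.7).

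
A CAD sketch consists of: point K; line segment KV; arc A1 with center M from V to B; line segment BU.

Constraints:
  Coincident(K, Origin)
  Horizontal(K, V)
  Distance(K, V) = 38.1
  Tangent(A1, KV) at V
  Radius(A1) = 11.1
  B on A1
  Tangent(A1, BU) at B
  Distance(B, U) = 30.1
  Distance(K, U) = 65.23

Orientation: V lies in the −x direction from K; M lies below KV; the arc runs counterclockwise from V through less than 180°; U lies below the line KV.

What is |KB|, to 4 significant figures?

50.25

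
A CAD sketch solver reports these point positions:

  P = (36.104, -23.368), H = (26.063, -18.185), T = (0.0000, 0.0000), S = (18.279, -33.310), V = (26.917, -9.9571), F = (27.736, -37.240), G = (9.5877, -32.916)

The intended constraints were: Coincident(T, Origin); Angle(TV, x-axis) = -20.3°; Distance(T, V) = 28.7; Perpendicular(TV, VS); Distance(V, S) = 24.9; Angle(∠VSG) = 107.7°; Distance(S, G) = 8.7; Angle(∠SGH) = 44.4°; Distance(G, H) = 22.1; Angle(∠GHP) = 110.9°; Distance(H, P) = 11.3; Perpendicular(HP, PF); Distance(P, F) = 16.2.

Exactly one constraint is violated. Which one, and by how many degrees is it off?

Perpendicular(HP, PF) — off by 3.80°.

T = (0.00, 0.00) ✓; TV at -20.30° ✓; |TV| = 28.70 ✓; ∠(TV, VS) = 90.00° ✓; |VS| = 24.90 ✓; ∠VSG = 107.7° ✓; |SG| = 8.700 ✓; ∠SGH = 44.40° ✓; |GH| = 22.10 ✓; ∠GHP = 110.9° ✓; |HP| = 11.30 ✓; ∠(HP, PF) = 93.80° ✗; |PF| = 16.20 ✓.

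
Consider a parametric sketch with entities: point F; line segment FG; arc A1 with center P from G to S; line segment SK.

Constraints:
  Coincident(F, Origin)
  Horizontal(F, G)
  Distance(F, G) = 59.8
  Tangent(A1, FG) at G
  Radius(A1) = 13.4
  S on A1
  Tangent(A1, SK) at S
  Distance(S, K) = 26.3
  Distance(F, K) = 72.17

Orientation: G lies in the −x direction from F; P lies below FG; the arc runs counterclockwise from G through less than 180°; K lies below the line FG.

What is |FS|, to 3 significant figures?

74.2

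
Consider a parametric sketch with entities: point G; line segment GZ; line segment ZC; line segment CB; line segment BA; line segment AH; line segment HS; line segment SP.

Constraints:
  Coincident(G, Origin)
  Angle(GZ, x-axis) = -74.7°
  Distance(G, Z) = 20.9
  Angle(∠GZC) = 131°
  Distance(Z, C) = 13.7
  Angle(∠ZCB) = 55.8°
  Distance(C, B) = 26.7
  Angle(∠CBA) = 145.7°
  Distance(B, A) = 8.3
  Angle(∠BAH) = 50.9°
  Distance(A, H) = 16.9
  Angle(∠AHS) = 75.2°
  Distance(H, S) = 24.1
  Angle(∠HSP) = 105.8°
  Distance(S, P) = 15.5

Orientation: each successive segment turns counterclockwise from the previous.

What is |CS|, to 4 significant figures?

22.10

G is at the origin; GZ runs at -74.7° with length 20.9, so Z = (5.515, -20.16). ∠GZC = 131.0° gives ZC at -25.70° from the x-axis; with |ZC| = 13.7, C = (17.86, -26.10). ∠ZCB = 55.8° gives CB at 98.50° from the x-axis; with |CB| = 26.7, B = (13.91, 0.3063). ∠CBA = 145.7° gives BA at 132.8° from the x-axis; with |BA| = 8.3, A = (8.274, 6.396). ∠BAH = 50.9° gives AH at -98.10° from the x-axis; with |AH| = 16.9, H = (5.893, -10.34). ∠AHS = 75.2° gives HS at 6.700° from the x-axis; with |HS| = 24.1, S = (29.83, -7.523). Then |CS| = |S − C| = 22.10.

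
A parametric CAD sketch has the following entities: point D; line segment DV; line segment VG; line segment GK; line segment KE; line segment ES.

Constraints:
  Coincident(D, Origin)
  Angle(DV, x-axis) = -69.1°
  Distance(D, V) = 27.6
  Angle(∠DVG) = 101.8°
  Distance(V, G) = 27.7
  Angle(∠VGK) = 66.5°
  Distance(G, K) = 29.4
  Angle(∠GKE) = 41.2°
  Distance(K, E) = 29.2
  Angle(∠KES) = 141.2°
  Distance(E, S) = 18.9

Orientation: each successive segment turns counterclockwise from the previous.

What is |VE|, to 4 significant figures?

7.150

∠VGK = 66.5° gives GK at 122.6° from the x-axis; with |GK| = 29.4, K = (21.36, 3.365). ∠GKE = 41.2° gives KE at -98.60° from the x-axis; with |KE| = 29.2, E = (16.99, -25.51). Then |VE| = |E − V| = 7.150.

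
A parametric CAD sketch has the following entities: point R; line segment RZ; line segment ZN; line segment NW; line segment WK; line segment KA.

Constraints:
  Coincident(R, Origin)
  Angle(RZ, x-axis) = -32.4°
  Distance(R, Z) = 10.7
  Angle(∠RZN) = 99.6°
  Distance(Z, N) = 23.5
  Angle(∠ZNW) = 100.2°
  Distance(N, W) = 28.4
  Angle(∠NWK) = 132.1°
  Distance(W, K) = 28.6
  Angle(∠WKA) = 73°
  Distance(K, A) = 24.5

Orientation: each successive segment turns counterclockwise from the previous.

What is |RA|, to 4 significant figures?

20.08

∠NWK = 132.1° gives WK at 175.7° from the x-axis; with |WK| = 28.6, K = (-21.17, 36.32). ∠WKA = 73.0° gives KA at -77.30° from the x-axis; with |KA| = 24.5, A = (-15.78, 12.41). Then |RA| = |A − R| = 20.08.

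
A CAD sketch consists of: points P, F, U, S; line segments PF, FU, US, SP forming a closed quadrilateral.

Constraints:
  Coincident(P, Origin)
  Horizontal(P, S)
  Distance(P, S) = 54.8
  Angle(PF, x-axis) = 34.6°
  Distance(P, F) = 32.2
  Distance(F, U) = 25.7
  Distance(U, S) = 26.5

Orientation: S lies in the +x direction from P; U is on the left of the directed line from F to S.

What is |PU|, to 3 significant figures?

57.3

Checks: |FU| = 25.70 ✓; |US| = 26.50 ✓.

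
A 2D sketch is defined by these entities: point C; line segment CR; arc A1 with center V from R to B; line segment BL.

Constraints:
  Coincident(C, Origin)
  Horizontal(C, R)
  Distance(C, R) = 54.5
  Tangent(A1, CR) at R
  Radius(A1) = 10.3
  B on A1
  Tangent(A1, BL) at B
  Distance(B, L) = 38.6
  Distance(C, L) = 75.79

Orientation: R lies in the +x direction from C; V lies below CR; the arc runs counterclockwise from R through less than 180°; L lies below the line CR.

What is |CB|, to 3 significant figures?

46.7

Checks: |VB| = 10.30 ✓; ∠(VB, BL) = 90.00° ✓; |BL| = 38.60 ✓; |CL| = 75.79 ✓.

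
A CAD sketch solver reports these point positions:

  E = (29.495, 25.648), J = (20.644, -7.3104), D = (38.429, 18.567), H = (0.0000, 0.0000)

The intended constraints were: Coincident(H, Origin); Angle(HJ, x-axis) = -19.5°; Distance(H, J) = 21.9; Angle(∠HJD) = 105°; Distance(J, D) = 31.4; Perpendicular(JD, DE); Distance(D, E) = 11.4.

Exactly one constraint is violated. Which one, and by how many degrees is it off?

Perpendicular(JD, DE) — off by 3.90°.

H = (0.00, 0.00) ✓; HJ at -19.50° ✓; |HJ| = 21.90 ✓; ∠HJD = 105.0° ✓; |JD| = 31.40 ✓; ∠(JD, DE) = 86.10° ✗; |DE| = 11.40 ✓.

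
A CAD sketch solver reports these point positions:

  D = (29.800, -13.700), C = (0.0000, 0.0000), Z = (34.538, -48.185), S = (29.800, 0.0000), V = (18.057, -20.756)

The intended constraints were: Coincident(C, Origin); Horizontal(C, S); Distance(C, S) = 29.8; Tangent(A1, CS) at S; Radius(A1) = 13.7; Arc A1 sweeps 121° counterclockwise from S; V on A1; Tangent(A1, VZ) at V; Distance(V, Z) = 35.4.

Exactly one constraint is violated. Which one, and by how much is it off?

Distance(V, Z) = 35.4 — off by 3.40.

C = (0.00, 0.00) ✓; C.y = 0.00, S.y = 0.00 ✓; |CS| = 29.80 ✓; ∠(DS, SC) = 90.00° ✓; |DS| = 13.70 ✓; bearing(D→V) − bearing(D→S) = 121.0° ✓; |DV| = 13.70 ✓; ∠(DV, VZ) = 90.00° ✓; |VZ| = 32.00 ✗.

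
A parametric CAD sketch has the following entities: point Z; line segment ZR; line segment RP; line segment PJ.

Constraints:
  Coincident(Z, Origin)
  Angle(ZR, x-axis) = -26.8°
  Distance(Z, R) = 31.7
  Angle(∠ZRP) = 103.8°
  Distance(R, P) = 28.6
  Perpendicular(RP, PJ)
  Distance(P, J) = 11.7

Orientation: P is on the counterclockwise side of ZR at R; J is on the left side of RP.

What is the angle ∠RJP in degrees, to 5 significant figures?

67.751°

∠ZRP = 103.8°, so RP runs at -26.8° + (180° − 103.8°) = 49.400° from the x-axis; with |RP| = 28.6, P = R + 28.6·(cos 49.400°, sin 49.400°) = (46.907, 7.4223). RP ⟂ PJ; with |PJ| = 11.7 on the left of RP, J = P + 11.7·(-0.75927, 0.65077) = (38.024, 15.036). Then cos ∠RJP = JR·JP / (|JR||JP|), giving 67.751°.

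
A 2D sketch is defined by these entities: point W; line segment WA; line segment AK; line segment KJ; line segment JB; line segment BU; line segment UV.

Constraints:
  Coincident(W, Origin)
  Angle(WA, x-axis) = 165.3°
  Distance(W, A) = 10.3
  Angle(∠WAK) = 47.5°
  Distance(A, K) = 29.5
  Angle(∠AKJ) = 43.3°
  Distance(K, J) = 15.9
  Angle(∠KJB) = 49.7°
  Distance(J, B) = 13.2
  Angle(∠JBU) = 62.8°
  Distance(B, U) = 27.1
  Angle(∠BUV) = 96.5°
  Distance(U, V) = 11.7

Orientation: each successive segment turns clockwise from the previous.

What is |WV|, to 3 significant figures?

33.8

W is at the origin; WA runs at 165.3° with length 10.3, so A = (-9.96, 2.61). ∠WAK = 47.5° gives AK at 32.8° from the x-axis; with |AK| = 29.5, K = (14.8, 18.6). ∠AKJ = 43.3° gives KJ at -104° from the x-axis; with |KJ| = 15.9, J = (11.0, 3.16). ∠KJB = 49.7° gives JB at 126° from the x-axis; with |JB| = 13.2, B = (3.29, 13.9). ∠JBU = 62.8° gives BU at 8.60° from the x-axis; with |BU| = 27.1, U = (30.1, 17.9). ∠BUV = 96.5° gives UV at -74.9° from the x-axis; with |UV| = 11.7, V = (33.1, 6.62). Then |WV| = |V − W| = 33.8.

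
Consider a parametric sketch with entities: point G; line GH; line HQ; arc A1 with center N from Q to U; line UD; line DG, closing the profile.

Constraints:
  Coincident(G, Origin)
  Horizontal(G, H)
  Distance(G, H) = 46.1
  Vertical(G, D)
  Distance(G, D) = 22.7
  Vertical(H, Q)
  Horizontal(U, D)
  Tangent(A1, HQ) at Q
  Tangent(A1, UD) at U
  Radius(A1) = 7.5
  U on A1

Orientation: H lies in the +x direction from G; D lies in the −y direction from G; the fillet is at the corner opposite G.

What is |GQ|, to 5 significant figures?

48.541

G is at the origin; G and H share the same y with |GH| = 46.1 and H on the +x side, so H = (46.100, 0.0000). GD is vertical with |GD| = 22.7 and D on the −y side, so D = (0.0000, -22.700). The virtual corner opposite G is at (46.100, -22.700). Since A1 is tangent to HQ there, NQ ⟂ HQ and the tangent condition forces NU to be normal to UD, with radius 7.5, so the center N sits 7.5 in from both sides at N = (38.600, -15.200). That places the tangent points at Q = (46.100, -15.200) on HQ and U = (38.600, -22.700) on UD. Then |GQ| = |Q − G| = 48.541.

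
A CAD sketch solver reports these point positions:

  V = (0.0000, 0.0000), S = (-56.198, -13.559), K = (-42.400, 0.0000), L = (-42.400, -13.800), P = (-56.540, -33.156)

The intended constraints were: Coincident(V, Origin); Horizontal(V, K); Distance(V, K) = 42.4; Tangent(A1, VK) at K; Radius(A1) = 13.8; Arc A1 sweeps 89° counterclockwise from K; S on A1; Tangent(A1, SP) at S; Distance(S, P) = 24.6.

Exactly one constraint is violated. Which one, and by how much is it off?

Distance(S, P) = 24.6 — off by 5.00.

V = (0.00, 0.00) ✓; V.y = 0.00, K.y = 0.00 ✓; |VK| = 42.40 ✓; ∠(LK, KV) = 90.00° ✓; |LK| = 13.80 ✓; bearing(L→S) − bearing(L→K) = 89.00° ✓; |LS| = 13.80 ✓; ∠(LS, SP) = 90.00° ✓; |SP| = 19.60 ✗.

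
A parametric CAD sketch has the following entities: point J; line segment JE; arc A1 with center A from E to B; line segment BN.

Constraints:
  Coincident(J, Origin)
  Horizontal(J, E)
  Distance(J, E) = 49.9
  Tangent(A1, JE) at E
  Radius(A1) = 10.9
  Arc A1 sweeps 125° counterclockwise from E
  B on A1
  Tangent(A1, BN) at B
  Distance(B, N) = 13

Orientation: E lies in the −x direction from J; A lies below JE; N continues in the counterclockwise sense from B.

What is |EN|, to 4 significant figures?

27.84

J is at the origin; J and E share the same y with |JE| = 49.9 and E on the −x side, so E = (-49.90, 0.000). A1 meets JE tangentially, so AE is at right angles to JE, so A = E + (0, -10.9) = (-49.90, -10.90). On A1, E sits at bearing 90° from A; a 125° counterclockwise sweep puts B at bearing 215°, so B = A + 10.9·(cos 215°, sin 215°) = (-58.83, -17.15). The tangent condition forces AB to be normal to BN, so BN runs along (−sin 215°, cos 215°); with |BN| = 13.0, N = (-51.37, -27.80). Then |EN| = |N − E| = 27.84.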